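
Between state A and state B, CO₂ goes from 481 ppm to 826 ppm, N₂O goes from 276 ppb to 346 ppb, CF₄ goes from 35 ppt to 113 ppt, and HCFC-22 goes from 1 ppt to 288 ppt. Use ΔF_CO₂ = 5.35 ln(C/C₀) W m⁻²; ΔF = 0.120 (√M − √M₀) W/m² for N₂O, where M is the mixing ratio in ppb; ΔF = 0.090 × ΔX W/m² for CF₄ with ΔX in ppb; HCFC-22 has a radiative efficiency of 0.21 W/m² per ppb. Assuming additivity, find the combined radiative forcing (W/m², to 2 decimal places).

CO₂: 5.35 × ln(826/481) = 5.35 × ln(1.71726) = 5.35 × 0.54073 = 2.8929 W/m².
N₂O: 0.120 × (√346 − √276) = 0.120 × (18.6011 − 16.6132) = 0.120 × 1.9879 = 0.2385 W/m².
CF₄: Δ = 113 − 35 = 78 ppt = 0.078 ppb; ΔF = 0.090 × 0.078 = 0.0070 W/m².
HCFC-22: Δ = 288 − 1 = 287 ppt = 0.287 ppb; ΔF = 0.21 × 0.287 = 0.0603 W/m².
Total ΔF = 2.8929 + 0.2385 + 0.0070 + 0.0603 = 3.1987 W/m².

ΔF = 3.20 W/m²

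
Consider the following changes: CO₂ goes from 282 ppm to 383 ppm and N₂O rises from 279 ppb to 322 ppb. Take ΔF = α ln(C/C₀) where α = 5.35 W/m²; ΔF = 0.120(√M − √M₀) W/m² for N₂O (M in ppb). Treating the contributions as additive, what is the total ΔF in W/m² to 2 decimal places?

ΔF = 1.79 W/m²

CO₂: 5.35 × ln(383/282) = 5.35 × ln(1.35816) = 5.35 × 0.30613 = 1.6378 W/m².
N₂O: 0.120 × (√322 − √279) = 0.120 × (17.9444 − 16.7033) = 0.120 × 1.2411 = 0.1489 W/m².
Total ΔF = 1.6378 + 0.1489 = 1.7867 W/m².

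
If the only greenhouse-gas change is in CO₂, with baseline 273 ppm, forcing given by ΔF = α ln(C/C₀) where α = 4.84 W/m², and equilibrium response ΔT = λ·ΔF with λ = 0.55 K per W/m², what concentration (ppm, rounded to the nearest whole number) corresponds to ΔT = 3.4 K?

Required forcing: ΔF = ΔT/λ = 3.4/0.55 = 6.1818 W/m².
Then ln(C/273) = ΔF/4.84 = 6.1818/4.84 = 1.27723.
So C = 273 × e^1.27723 = 273 × 3.58669 = 979.17 ppm.

C ≈ 979 ppm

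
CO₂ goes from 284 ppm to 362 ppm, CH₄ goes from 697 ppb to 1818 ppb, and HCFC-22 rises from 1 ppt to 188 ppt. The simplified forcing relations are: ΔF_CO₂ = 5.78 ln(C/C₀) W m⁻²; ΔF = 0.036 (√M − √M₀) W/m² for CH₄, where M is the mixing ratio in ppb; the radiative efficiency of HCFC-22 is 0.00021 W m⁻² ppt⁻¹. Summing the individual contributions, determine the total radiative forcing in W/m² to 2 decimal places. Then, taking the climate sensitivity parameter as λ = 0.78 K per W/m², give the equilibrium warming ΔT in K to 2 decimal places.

ΔF = 2.03 W/m²; ΔT = 1.58 K

CO₂: 5.78 × ln(362/284) = 5.78 × ln(1.27465) = 5.78 × 0.24267 = 1.4026 W/m².
CH₄: 0.036 × (√1818 − √697) = 0.036 × (42.6380 − 26.4008) = 0.036 × 16.2372 = 0.5845 W/m².
HCFC-22: ΔF = 0.00021 × (188 − 1) = 0.00021 × 187 = 0.0393 W/m².
Total ΔF = 1.4026 + 0.5845 + 0.0393 = 2.0264 W/m².
ΔT = λ ΔF = 0.78 × 2.03 = 1.5834 K.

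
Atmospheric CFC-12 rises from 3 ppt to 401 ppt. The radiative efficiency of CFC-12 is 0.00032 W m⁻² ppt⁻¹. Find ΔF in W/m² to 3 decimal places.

ΔF = 0.127 W/m²

CFC-12: ΔF = 0.00032 × (401 − 3) = 0.00032 × 398 = 0.1274 W/m².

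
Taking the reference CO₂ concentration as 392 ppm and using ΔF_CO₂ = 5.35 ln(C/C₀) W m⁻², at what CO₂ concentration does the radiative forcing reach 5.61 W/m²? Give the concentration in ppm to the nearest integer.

Set 5.35 ln(C/392) = 5.61, so ln(C/392) = 5.61/5.35 = 1.04860.
Then C/392 = e^1.04860 = 2.85365, giving C = 392 × 2.85365 = 1118.63 ppm.

C ≈ 1119 ppm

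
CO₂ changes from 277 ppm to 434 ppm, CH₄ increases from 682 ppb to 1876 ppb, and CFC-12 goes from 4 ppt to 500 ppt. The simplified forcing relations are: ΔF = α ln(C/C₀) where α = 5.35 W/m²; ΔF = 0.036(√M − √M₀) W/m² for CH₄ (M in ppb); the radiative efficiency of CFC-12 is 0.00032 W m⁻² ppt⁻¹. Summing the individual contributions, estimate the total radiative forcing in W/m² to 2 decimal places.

ΔF = 3.18 W/m²

CO₂: 5.35 × ln(434/277) = 5.35 × ln(1.56679) = 5.35 × 0.44903 = 2.4023 W/m².
CH₄: 0.036 × (√1876 − √682) = 0.036 × (43.3128 − 26.1151) = 0.036 × 17.1977 = 0.6191 W/m².
CFC-12: ΔF = 0.00032 × (500 − 4) = 0.00032 × 496 = 0.1587 W/m².
Total ΔF = 2.4023 + 0.6191 + 0.1587 = 3.1801 W/m².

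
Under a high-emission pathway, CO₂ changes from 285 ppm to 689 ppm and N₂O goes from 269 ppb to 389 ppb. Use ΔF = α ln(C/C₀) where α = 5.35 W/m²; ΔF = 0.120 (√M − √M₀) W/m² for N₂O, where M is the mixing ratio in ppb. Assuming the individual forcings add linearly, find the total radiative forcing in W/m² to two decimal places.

CO₂: 5.35 × ln(689/285) = 5.35 × ln(2.41754) = 5.35 × 0.88275 = 4.7227 W/m².
N₂O: 0.120 × (√389 − √269) = 0.120 × (19.7231 − 16.4012) = 0.120 × 3.3219 = 0.3986 W/m².
Total ΔF = 4.7227 + 0.3986 = 5.1213 W/m².

ΔF = 5.12 W/m²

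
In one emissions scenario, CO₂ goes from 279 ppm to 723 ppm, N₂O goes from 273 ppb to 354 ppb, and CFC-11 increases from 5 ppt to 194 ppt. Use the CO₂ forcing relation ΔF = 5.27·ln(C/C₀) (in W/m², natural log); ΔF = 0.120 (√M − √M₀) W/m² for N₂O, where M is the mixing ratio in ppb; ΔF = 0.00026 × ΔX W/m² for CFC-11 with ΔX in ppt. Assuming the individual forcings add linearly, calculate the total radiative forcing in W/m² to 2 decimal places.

CO₂: 5.27 × ln(723/279) = 5.27 × ln(2.59140) = 5.27 × 0.95220 = 5.0181 W/m².
N₂O: 0.120 × (√354 − √273) = 0.120 × (18.8149 − 16.5227) = 0.120 × 2.2922 = 0.2751 W/m².
CFC-11: ΔF = 0.00026 × (194 − 5) = 0.00026 × 189 = 0.0491 W/m².
Total ΔF = 5.0181 + 0.2751 + 0.0491 = 5.3423 W/m².

ΔF = 5.34 W/m²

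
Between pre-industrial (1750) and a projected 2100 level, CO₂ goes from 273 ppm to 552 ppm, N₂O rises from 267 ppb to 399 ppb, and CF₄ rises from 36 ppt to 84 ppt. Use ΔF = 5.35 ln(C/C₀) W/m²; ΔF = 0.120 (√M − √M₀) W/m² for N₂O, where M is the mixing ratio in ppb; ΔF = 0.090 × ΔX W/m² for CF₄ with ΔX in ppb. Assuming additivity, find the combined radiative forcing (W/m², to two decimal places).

ΔF = 4.21 W/m²

CO₂: 5.35 × ln(552/273) = 5.35 × ln(2.02198) = 5.35 × 0.70408 = 3.7668 W/m².
N₂O: 0.120 × (√399 − √267) = 0.120 × (19.9750 − 16.3401) = 0.120 × 3.6349 = 0.4362 W/m².
CF₄: Δ = 84 − 36 = 48 ppt = 0.048 ppb; ΔF = 0.090 × 0.048 = 0.0043 W/m².
Total ΔF = 3.7668 + 0.4362 + 0.0043 = 4.2073 W/m².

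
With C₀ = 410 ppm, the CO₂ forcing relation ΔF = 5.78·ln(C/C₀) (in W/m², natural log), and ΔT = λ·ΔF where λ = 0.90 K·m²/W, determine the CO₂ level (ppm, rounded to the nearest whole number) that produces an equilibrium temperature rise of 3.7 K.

Required forcing: ΔF = ΔT/λ = 3.7/0.90 = 4.1111 W/m².
Then ln(C/410) = ΔF/5.78 = 4.1111/5.78 = 0.71126.
So C = 410 × e^0.71126 = 410 × 2.03656 = 834.99 ppm.

C ≈ 835 ppm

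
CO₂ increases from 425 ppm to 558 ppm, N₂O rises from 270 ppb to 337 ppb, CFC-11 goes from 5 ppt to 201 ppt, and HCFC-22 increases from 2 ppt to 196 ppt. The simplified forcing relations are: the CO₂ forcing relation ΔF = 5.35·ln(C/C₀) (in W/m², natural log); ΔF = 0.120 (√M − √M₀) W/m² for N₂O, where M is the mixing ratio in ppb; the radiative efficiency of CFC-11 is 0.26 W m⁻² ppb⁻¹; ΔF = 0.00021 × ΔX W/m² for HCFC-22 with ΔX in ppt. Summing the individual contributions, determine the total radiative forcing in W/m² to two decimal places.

CO₂: 5.35 × ln(558/425) = 5.35 × ln(1.31294) = 5.35 × 0.27227 = 1.4566 W/m².
N₂O: 0.120 × (√337 − √270) = 0.120 × (18.3576 − 16.4317) = 0.120 × 1.9259 = 0.2311 W/m².
CFC-11: Δ = 201 − 5 = 196 ppt = 0.196 ppb; ΔF = 0.26 × 0.196 = 0.0510 W/m².
HCFC-22: ΔF = 0.00021 × (196 − 2) = 0.00021 × 194 = 0.0407 W/m².
Total ΔF = 1.4566 + 0.2311 + 0.0510 + 0.0407 = 1.7794 W/m².

ΔF = 1.78 W/m²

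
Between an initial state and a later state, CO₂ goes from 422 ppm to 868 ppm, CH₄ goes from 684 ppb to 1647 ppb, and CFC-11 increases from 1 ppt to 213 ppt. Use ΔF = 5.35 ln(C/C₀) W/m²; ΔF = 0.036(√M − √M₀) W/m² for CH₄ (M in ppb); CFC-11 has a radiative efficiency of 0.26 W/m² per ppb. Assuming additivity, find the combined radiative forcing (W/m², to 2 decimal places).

CO₂: 5.35 × ln(868/422) = 5.35 × ln(2.05687) = 5.35 × 0.72119 = 3.8584 W/m².
CH₄: 0.036 × (√1647 − √684) = 0.036 × (40.5832 − 26.1534) = 0.036 × 14.4298 = 0.5195 W/m².
CFC-11: Δ = 213 − 1 = 212 ppt = 0.212 ppb; ΔF = 0.26 × 0.212 = 0.0551 W/m².
Total ΔF = 3.8584 + 0.5195 + 0.0551 = 4.4330 W/m².

ΔF = 4.43 W/m²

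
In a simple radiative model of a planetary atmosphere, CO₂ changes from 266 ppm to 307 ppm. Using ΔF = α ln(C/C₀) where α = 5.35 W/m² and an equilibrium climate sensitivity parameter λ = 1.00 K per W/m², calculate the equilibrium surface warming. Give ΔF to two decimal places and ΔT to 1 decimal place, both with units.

ΔF = 0.77 W/m²; ΔT = 0.8 K

CO₂: 5.35 × ln(307/266) = 5.35 × ln(1.15414) = 5.35 × 0.14336 = 0.7670 W/m².
ΔT = λ ΔF = 1.00 × 0.77 = 0.7700 K.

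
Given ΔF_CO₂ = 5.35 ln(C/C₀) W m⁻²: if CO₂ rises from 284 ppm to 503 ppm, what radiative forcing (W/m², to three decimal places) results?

CO₂: 5.35 × ln(503/284) = 5.35 × ln(1.77113) = 5.35 × 0.57162 = 3.0582 W/m².

ΔF = 3.058 W/m²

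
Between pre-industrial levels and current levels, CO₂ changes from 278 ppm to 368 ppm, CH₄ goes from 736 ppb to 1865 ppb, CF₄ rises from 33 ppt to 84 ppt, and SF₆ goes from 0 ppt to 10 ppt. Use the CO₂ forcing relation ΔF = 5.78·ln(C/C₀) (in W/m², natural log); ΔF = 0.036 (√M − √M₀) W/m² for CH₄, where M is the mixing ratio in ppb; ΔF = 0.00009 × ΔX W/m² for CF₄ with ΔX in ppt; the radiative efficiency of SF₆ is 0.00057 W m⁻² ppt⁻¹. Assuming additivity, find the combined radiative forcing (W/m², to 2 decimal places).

CO₂: 5.78 × ln(368/278) = 5.78 × ln(1.32374) = 5.78 × 0.28046 = 1.6211 W/m².
CH₄: 0.036 × (√1865 − √736) = 0.036 × (43.1856 − 27.1293) = 0.036 × 16.0563 = 0.5780 W/m².
CF₄: ΔF = 0.00009 × (84 − 33) = 0.00009 × 51 = 0.0046 W/m².
SF₆: ΔF = 0.00057 × (10 − 0) = 0.00057 × 10 = 0.0057 W/m².
Total ΔF = 1.6211 + 0.5780 + 0.0046 + 0.0057 = 2.2094 W/m².

ΔF = 2.21 W/m²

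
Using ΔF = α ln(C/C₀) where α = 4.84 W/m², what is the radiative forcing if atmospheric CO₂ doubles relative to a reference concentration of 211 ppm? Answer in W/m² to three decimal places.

ΔF = 3.355 W/m²

ΔF = 4.84 × ln(2) = 4.84 × 0.69315 = 3.3548 W/m².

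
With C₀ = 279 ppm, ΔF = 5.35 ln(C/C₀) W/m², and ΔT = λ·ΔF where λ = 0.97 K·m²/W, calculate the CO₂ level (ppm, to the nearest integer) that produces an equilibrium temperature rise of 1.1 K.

C ≈ 345 ppm

Required forcing: ΔF = ΔT/λ = 1.1/0.97 = 1.1340 W/m².
Then ln(C/279) = ΔF/5.35 = 1.1340/5.35 = 0.21196.
So C = 279 × e^0.21196 = 279 × 1.23610 = 344.87 ppm.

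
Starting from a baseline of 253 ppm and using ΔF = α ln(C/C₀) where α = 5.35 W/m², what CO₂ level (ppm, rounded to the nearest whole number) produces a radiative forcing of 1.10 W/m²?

C ≈ 311 ppm

Set 5.35 ln(C/253) = 1.10, so ln(C/253) = 1.10/5.35 = 0.20561.
Then C/253 = e^0.20561 = 1.22827, giving C = 253 × 1.22827 = 310.75 ppm.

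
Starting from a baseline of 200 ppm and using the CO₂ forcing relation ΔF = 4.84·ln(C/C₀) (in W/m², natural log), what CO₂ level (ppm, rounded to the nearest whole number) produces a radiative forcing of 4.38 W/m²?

C ≈ 494 ppm

Set 4.84 ln(C/200) = 4.38, so ln(C/200) = 4.38/4.84 = 0.90496.
Then C/200 = e^0.90496 = 2.47183, giving C = 200 × 2.47183 = 494.37 ppm.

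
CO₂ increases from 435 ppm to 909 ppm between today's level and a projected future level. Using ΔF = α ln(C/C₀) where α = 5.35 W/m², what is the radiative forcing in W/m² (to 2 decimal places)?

ΔF = 3.94 W/m²

CO₂: 5.35 × ln(909/435) = 5.35 × ln(2.08966) = 5.35 × 0.73700 = 3.9430 W/m².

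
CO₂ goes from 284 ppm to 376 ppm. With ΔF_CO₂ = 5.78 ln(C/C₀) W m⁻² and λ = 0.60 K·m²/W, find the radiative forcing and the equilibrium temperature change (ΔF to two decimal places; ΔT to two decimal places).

ΔF = 1.62 W/m²; ΔT = 0.97 K

CO₂: 5.78 × ln(376/284) = 5.78 × ln(1.32394) = 5.78 × 0.28061 = 1.6219 W/m².
ΔT = λ ΔF = 0.60 × 1.62 = 0.9720 K.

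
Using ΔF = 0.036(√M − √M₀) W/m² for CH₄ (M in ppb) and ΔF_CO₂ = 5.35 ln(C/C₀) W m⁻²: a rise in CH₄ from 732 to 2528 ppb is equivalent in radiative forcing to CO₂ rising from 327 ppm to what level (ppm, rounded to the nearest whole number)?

CH₄ forcing: 0.036 × (√2528 − √732) = 0.036 × (50.2792 − 27.0555) = 0.036 × 23.2237 = 0.83605 W/m².
Set 5.35 ln(C/327) = 0.83605: ln(C/327) = 0.83605/5.35 = 0.15627, so C = 327 × e^0.15627 = 327 × 1.16914 = 382.31 ppm.

C ≈ 382 ppm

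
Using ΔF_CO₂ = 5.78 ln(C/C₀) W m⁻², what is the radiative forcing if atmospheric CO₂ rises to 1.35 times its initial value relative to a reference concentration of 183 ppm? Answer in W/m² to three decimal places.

ΔF = 1.735 W/m²

Because the forcing depends only on the ratio C/C₀, the initial concentration does not enter.
ΔF = 5.78 × ln(1.35) = 5.78 × 0.30010 = 1.7346 W/m².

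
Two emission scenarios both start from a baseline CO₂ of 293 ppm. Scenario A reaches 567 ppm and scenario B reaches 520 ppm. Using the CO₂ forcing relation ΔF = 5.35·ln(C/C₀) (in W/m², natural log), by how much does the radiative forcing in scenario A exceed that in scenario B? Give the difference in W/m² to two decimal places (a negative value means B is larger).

ΔF_A − ΔF_B = 0.46 W/m²

ΔF_A = 5.35 ln(567/293) = 5.35 × 0.66019 = 3.5320 W/m².
ΔF_B = 5.35 ln(520/293) = 5.35 × 0.57366 = 3.0691 W/m².
Difference: 3.5320 − 3.0691 = 0.4629 W/m².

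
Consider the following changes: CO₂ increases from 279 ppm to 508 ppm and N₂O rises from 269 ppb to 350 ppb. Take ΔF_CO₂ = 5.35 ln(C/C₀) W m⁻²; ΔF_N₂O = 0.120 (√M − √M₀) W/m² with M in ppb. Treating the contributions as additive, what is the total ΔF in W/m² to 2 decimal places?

CO₂: 5.35 × ln(508/279) = 5.35 × ln(1.82079) = 5.35 × 0.59927 = 3.2061 W/m².
N₂O: 0.120 × (√350 − √269) = 0.120 × (18.7083 − 16.4012) = 0.120 × 2.3071 = 0.2769 W/m².
Total ΔF = 3.2061 + 0.2769 = 3.4830 W/m².

ΔF = 3.48 W/m²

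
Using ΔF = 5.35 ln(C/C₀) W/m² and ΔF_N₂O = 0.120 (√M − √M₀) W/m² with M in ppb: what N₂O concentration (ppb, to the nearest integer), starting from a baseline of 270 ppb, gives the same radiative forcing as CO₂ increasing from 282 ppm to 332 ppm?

CO₂ forcing: 5.35 × ln(332/282) = 5.35 × 0.163228 = 0.87327 W/m².
Set 0.120(√M − √270) = 0.87327: √M = 0.87327/0.120 + √270 = 7.2773 + 16.4317 = 23.7090.
M = (23.7090)² = 562.12 ppb.

M ≈ 562 ppb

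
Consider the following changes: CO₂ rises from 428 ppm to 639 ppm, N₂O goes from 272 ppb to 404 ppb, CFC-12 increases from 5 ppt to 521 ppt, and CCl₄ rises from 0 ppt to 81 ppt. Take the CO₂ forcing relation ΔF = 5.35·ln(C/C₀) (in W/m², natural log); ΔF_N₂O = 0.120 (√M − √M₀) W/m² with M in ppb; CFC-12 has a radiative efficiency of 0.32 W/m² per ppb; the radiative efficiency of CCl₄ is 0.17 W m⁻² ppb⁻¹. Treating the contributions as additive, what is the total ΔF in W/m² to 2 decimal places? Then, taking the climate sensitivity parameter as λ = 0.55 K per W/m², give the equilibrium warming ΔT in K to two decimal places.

CO₂: 5.35 × ln(639/428) = 5.35 × ln(1.49299) = 5.35 × 0.40078 = 2.1442 W/m².
N₂O: 0.120 × (√404 − √272) = 0.120 × (20.0998 − 16.4924) = 0.120 × 3.6074 = 0.4329 W/m².
CFC-12: Δ = 521 − 5 = 516 ppt = 0.516 ppb; ΔF = 0.32 × 0.516 = 0.1651 W/m².
CCl₄: Δ = 81 − 0 = 81 ppt = 0.081 ppb; ΔF = 0.17 × 0.081 = 0.0138 W/m².
Total ΔF = 2.1442 + 0.4329 + 0.1651 + 0.0138 = 2.7560 W/m².
ΔT = λ ΔF = 0.55 × 2.76 = 1.5180 K.

ΔF = 2.76 W/m²; ΔT = 1.52 K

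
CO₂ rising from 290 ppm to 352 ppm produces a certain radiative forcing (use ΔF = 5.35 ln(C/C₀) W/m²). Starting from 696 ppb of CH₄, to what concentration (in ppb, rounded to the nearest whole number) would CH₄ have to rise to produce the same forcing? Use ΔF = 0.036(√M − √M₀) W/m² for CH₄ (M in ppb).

M ≈ 3044 ppb

CO₂ forcing: 5.35 × ln(352/290) = 5.35 × 0.193750 = 1.03656 W/m².
Set 0.036(√M − √696) = 1.03656: √M = 1.03656/0.036 + √696 = 28.7933 + 26.3818 = 55.1751.
M = (55.1751)² = 3044.29 ppb.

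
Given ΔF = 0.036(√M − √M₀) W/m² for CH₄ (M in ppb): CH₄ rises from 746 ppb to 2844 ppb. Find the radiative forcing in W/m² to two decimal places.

ΔF = 0.94 W/m²

CH₄: 0.036 × (√2844 − √746) = 0.036 × (53.3292 − 27.3130) = 0.036 × 26.0162 = 0.9366 W/m².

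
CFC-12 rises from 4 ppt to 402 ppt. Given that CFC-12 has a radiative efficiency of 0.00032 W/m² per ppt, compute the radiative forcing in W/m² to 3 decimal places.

ΔF = 0.127 W/m²

CFC-12: ΔF = 0.00032 × (402 − 4) = 0.00032 × 398 = 0.1274 W/m².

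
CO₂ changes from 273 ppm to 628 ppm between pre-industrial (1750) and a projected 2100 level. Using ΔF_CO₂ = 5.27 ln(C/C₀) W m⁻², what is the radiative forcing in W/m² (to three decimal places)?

CO₂ absorption bands are partially saturated, so forcing scales with the logarithm of the concentration ratio.
CO₂: 5.27 × ln(628/273) = 5.27 × ln(2.30037) = 5.27 × 0.83307 = 4.3903 W/m².

ΔF = 4.390 W/m²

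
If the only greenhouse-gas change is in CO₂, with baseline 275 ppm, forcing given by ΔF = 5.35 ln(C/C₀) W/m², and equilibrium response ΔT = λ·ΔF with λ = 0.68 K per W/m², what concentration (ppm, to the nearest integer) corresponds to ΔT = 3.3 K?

Required forcing: ΔF = ΔT/λ = 3.3/0.68 = 4.8529 W/m².
Then ln(C/275) = ΔF/5.35 = 4.8529/5.35 = 0.90708.
So C = 275 × e^0.90708 = 275 × 2.47708 = 681.20 ppm.

C ≈ 681 ppm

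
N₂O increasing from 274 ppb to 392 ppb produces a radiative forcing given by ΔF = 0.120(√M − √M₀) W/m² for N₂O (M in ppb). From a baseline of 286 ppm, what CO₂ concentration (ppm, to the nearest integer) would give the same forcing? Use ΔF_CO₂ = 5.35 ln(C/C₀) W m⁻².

N₂O forcing: 0.120 × (√392 − √274) = 0.120 × (19.7990 − 16.5529) = 0.120 × 3.2461 = 0.38953 W/m².
Set 5.35 ln(C/286) = 0.38953: ln(C/286) = 0.38953/5.35 = 0.07281, so C = 286 × e^0.07281 = 286 × 1.07553 = 307.60 ppm.

C ≈ 308 ppm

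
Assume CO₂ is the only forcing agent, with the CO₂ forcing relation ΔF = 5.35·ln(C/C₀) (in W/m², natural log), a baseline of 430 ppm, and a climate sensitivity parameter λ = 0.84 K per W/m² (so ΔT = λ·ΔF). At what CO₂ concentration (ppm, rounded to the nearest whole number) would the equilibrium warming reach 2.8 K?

C ≈ 802 ppm

Required forcing: ΔF = ΔT/λ = 2.8/0.84 = 3.3333 W/m².
Then ln(C/430) = ΔF/5.35 = 3.3333/5.35 = 0.62305.
So C = 430 × e^0.62305 = 430 × 1.86461 = 801.78 ppm.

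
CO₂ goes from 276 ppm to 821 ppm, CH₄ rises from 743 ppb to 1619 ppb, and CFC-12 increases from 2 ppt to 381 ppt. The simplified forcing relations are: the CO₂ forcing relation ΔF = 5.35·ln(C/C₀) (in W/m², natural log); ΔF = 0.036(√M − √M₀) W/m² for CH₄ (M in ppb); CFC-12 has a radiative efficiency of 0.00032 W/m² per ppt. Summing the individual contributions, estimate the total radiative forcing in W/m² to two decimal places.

ΔF = 6.42 W/m²

CO₂: 5.35 × ln(821/276) = 5.35 × ln(2.97464) = 5.35 × 1.09012 = 5.8321 W/m².
CH₄: 0.036 × (√1619 − √743) = 0.036 × (40.2368 − 27.2580) = 0.036 × 12.9788 = 0.4672 W/m².
CFC-12: ΔF = 0.00032 × (381 − 2) = 0.00032 × 379 = 0.1213 W/m².
Total ΔF = 5.8321 + 0.4672 + 0.1213 = 6.4206 W/m².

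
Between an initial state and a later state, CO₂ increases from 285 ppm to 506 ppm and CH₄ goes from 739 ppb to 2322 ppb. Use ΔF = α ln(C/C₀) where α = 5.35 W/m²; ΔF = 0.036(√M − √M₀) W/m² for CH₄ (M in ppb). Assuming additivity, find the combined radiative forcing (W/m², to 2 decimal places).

CO₂: 5.35 × ln(506/285) = 5.35 × ln(1.77544) = 5.35 × 0.57405 = 3.0712 W/m².
CH₄: 0.036 × (√2322 − √739) = 0.036 × (48.1871 − 27.1846) = 0.036 × 21.0025 = 0.7561 W/m².
Total ΔF = 3.0712 + 0.7561 = 3.8273 W/m².

ΔF = 3.83 W/m²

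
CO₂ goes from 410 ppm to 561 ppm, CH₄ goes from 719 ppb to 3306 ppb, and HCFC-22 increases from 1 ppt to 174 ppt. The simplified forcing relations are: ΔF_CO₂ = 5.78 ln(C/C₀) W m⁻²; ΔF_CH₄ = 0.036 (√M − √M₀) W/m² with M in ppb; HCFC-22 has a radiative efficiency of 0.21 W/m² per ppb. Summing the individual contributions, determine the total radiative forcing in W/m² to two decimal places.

ΔF = 2.95 W/m²

CO₂: 5.78 × ln(561/410) = 5.78 × ln(1.36829) = 5.78 × 0.31356 = 1.8124 W/m².
CH₄: 0.036 × (√3306 − √719) = 0.036 × (57.4978 − 26.8142) = 0.036 × 30.6836 = 1.1046 W/m².
HCFC-22: Δ = 174 − 1 = 173 ppt = 0.173 ppb; ΔF = 0.21 × 0.173 = 0.0363 W/m².
Total ΔF = 1.8124 + 1.1046 + 0.0363 = 2.9533 W/m².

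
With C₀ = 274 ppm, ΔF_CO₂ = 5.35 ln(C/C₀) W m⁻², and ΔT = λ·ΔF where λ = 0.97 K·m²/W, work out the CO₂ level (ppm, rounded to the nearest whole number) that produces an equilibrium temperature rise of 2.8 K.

Required forcing: ΔF = ΔT/λ = 2.8/0.97 = 2.8866 W/m².
Then ln(C/274) = ΔF/5.35 = 2.8866/5.35 = 0.53955.
So C = 274 × e^0.53955 = 274 × 1.71523 = 469.97 ppm.

C ≈ 470 ppm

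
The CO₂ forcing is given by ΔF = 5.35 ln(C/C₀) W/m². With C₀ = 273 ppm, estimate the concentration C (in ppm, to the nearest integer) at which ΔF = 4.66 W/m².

Set 5.35 ln(C/273) = 4.66, so ln(C/273) = 4.66/5.35 = 0.87103.
Then C/273 = e^0.87103 = 2.38937, giving C = 273 × 2.38937 = 652.30 ppm.

C ≈ 652 ppm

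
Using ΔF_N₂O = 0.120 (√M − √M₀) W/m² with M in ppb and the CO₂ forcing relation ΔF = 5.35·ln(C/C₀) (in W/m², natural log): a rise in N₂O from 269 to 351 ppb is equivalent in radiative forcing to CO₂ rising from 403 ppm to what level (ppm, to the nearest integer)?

C ≈ 425 ppm

N₂O forcing: 0.120 × (√351 − √269) = 0.120 × (18.7350 − 16.4012) = 0.120 × 2.3338 = 0.28006 W/m².
Set 5.35 ln(C/403) = 0.28006: ln(C/403) = 0.28006/5.35 = 0.05235, so C = 403 × e^0.05235 = 403 × 1.05374 = 424.66 ppm.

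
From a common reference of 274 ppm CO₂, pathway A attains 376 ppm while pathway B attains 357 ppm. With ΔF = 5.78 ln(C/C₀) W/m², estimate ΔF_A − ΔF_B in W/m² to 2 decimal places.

ΔF_A − ΔF_B = 0.30 W/m²

ΔF_A = 5.78 ln(376/274) = 5.78 × 0.31646 = 1.8291 W/m².
ΔF_B = 5.78 ln(357/274) = 5.78 × 0.26461 = 1.5294 W/m².
Difference: 1.8291 − 1.5294 = 0.2997 W/m².
(Equivalently, ΔF_A − ΔF_B = 5.78 ln(376/357) = 5.78 × 0.05185 = 0.2997 W/m².)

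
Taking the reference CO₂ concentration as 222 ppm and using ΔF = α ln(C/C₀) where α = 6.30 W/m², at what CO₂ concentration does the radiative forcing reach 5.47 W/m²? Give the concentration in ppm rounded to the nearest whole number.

Set 6.30 ln(C/222) = 5.47, so ln(C/222) = 5.47/6.30 = 0.86825.
Then C/222 = e^0.86825 = 2.38274, giving C = 222 × 2.38274 = 528.97 ppm.

C ≈ 529 ppm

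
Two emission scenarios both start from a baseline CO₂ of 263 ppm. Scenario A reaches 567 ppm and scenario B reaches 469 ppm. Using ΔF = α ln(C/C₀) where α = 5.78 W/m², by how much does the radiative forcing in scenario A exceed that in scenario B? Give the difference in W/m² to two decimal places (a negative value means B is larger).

ΔF_A = 5.78 ln(567/263) = 5.78 × 0.76821 = 4.4403 W/m².
ΔF_B = 5.78 ln(469/263) = 5.78 × 0.57845 = 3.3434 W/m².
Difference: 4.4403 − 3.3434 = 1.0969 W/m².

ΔF_A − ΔF_B = 1.10 W/m²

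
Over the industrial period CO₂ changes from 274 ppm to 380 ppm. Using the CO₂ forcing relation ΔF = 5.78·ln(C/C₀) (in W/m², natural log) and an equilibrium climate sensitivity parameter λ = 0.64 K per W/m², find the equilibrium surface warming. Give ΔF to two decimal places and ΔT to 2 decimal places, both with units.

ΔF = 1.89 W/m²; ΔT = 1.21 K

CO₂: 5.78 × ln(380/274) = 5.78 × ln(1.38686) = 5.78 × 0.32704 = 1.8903 W/m².
ΔT = λ ΔF = 0.64 × 1.89 = 1.2096 K.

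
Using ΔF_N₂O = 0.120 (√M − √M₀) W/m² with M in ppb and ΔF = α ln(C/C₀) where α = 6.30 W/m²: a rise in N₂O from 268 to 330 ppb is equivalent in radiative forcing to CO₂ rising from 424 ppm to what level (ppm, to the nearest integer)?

C ≈ 439 ppm

N₂O forcing: 0.120 × (√330 − √268) = 0.120 × (18.1659 − 16.3707) = 0.120 × 1.7952 = 0.21542 W/m².
Set 6.30 ln(C/424) = 0.21542: ln(C/424) = 0.21542/6.30 = 0.03419, so C = 424 × e^0.03419 = 424 × 1.03478 = 438.75 ppm.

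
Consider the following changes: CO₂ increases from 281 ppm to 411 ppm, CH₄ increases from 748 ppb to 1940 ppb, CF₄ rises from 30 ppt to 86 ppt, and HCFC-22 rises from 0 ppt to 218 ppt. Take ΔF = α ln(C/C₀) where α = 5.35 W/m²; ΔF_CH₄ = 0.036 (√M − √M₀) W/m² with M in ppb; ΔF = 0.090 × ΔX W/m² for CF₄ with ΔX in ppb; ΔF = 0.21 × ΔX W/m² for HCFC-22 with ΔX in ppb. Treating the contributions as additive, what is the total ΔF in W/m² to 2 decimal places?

ΔF = 2.69 W/m²

CO₂: 5.35 × ln(411/281) = 5.35 × ln(1.46263) = 5.35 × 0.38024 = 2.0343 W/m².
CH₄: 0.036 × (√1940 − √748) = 0.036 × (44.0454 − 27.3496) = 0.036 × 16.6958 = 0.6010 W/m².
CF₄: Δ = 86 − 30 = 56 ppt = 0.056 ppb; ΔF = 0.090 × 0.056 = 0.0050 W/m².
HCFC-22: Δ = 218 − 0 = 218 ppt = 0.218 ppb; ΔF = 0.21 × 0.218 = 0.0458 W/m².
Total ΔF = 2.0343 + 0.6010 + 0.0050 + 0.0458 = 2.6861 W/m².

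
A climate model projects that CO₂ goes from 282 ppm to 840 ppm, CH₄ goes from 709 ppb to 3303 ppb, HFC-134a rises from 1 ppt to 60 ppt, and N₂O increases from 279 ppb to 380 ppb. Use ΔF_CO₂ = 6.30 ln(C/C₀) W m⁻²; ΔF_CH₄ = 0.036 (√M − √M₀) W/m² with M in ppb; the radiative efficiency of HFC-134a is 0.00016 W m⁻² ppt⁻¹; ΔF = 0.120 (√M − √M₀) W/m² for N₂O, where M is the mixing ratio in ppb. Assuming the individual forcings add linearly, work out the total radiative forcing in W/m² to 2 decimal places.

CO₂: 6.30 × ln(840/282) = 6.30 × ln(2.97872) = 6.30 × 1.09149 = 6.8764 W/m².
CH₄: 0.036 × (√3303 − √709) = 0.036 × (57.4717 − 26.6271) = 0.036 × 30.8446 = 1.1104 W/m².
HFC-134a: ΔF = 0.00016 × (60 − 1) = 0.00016 × 59 = 0.0094 W/m².
N₂O: 0.120 × (√380 − √279) = 0.120 × (19.4936 − 16.7033) = 0.120 × 2.7903 = 0.3348 W/m².
Total ΔF = 6.8764 + 1.1104 + 0.0094 + 0.3348 = 8.3310 W/m².

ΔF = 8.33 W/m²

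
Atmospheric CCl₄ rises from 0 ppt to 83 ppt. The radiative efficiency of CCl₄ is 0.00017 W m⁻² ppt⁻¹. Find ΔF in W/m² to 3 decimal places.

ΔF = 0.014 W/m²

CCl₄: ΔF = 0.00017 × (83 − 0) = 0.00017 × 83 = 0.0141 W/m².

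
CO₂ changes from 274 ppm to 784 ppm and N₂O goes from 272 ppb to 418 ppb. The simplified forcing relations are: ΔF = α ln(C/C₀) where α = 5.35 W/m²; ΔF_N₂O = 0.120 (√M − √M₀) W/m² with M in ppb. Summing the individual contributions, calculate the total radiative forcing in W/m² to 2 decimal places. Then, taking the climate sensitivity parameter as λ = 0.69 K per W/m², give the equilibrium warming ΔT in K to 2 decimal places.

CO₂: 5.35 × ln(784/274) = 5.35 × ln(2.86131) = 5.35 × 1.05128 = 5.6243 W/m².
N₂O: 0.120 × (√418 − √272) = 0.120 × (20.4450 − 16.4924) = 0.120 × 3.9526 = 0.4743 W/m².
Total ΔF = 5.6243 + 0.4743 = 6.0986 W/m².
ΔT = λ ΔF = 0.69 × 6.10 = 4.2090 K.

ΔF = 6.10 W/m²; ΔT = 4.21 K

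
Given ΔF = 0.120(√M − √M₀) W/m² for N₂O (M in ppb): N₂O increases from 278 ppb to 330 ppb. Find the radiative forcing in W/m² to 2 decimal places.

ΔF = 0.18 W/m²

N₂O: 0.120 × (√330 − √278) = 0.120 × (18.1659 − 16.6733) = 0.120 × 1.4926 = 0.1791 W/m².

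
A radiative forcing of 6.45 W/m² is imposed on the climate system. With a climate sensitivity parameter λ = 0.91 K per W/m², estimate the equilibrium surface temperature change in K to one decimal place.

ΔT = 5.9 K

ΔT = λ ΔF = 0.91 × 6.45 = 5.8695 K.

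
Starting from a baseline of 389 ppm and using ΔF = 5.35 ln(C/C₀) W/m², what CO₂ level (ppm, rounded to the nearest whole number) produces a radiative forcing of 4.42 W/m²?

Set 5.35 ln(C/389) = 4.42, so ln(C/389) = 4.42/5.35 = 0.82617.
Then C/389 = e^0.82617 = 2.28455, giving C = 389 × 2.28455 = 888.69 ppm.

C ≈ 889 ppm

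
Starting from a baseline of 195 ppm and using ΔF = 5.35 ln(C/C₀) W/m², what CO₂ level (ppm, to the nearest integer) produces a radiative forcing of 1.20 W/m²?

Set 5.35 ln(C/195) = 1.20, so ln(C/195) = 1.20/5.35 = 0.22430.
Then C/195 = e^0.22430 = 1.25145, giving C = 195 × 1.25145 = 244.03 ppm.

C ≈ 244 ppm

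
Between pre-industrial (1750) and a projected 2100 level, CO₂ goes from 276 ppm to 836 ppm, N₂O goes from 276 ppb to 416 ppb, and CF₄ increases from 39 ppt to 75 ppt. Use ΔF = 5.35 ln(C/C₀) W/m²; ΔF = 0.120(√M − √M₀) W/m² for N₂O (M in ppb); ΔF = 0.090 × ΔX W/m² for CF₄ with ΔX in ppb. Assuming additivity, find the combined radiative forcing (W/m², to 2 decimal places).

ΔF = 6.39 W/m²

CO₂: 5.35 × ln(836/276) = 5.35 × ln(3.02899) = 5.35 × 1.10823 = 5.9290 W/m².
N₂O: 0.120 × (√416 − √276) = 0.120 × (20.3961 − 16.6132) = 0.120 × 3.7829 = 0.4539 W/m².
CF₄: Δ = 75 − 39 = 36 ppt = 0.036 ppb; ΔF = 0.090 × 0.036 = 0.0032 W/m².
Total ΔF = 5.9290 + 0.4539 + 0.0032 = 6.3861 W/m².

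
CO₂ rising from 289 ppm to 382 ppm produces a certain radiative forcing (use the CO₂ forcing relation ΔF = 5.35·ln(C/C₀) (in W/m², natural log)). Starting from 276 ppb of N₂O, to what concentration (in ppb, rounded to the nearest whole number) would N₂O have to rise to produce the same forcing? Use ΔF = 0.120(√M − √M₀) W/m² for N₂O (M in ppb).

M ≈ 844 ppb

CO₂ forcing: 5.35 × ln(382/289) = 5.35 × 0.278994 = 1.49262 W/m².
Set 0.120(√M − √276) = 1.49262: √M = 1.49262/0.120 + √276 = 12.4385 + 16.6132 = 29.0517.
M = (29.0517)² = 844.00 ppb.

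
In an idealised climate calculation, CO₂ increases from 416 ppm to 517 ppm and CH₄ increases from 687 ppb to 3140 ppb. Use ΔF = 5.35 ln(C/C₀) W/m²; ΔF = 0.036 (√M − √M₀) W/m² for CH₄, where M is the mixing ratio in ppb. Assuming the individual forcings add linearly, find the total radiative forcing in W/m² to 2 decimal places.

ΔF = 2.24 W/m²

CO₂: 5.35 × ln(517/416) = 5.35 × ln(1.24279) = 5.35 × 0.21736 = 1.1629 W/m².
CH₄: 0.036 × (√3140 − √687) = 0.036 × (56.0357 − 26.2107) = 0.036 × 29.8250 = 1.0737 W/m².
Total ΔF = 1.1629 + 1.0737 = 2.2366 W/m².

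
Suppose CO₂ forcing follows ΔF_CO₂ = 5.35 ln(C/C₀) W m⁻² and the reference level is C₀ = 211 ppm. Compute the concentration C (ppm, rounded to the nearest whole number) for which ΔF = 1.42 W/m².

C ≈ 275 ppm

Set 5.35 ln(C/211) = 1.42, so ln(C/211) = 1.42/5.35 = 0.26542.
Then C/211 = e^0.26542 = 1.30398, giving C = 211 × 1.30398 = 275.14 ppm.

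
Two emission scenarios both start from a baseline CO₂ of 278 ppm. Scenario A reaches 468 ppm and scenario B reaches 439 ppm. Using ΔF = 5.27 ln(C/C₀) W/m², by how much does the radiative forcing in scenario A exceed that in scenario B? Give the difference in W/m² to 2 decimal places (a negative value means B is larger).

ΔF_A − ΔF_B = 0.34 W/m²

ΔF_A = 5.27 ln(468/278) = 5.27 × 0.52085 = 2.7449 W/m².
ΔF_B = 5.27 ln(439/278) = 5.27 × 0.45688 = 2.4078 W/m².
Difference: 2.7449 − 2.4078 = 0.3371 W/m².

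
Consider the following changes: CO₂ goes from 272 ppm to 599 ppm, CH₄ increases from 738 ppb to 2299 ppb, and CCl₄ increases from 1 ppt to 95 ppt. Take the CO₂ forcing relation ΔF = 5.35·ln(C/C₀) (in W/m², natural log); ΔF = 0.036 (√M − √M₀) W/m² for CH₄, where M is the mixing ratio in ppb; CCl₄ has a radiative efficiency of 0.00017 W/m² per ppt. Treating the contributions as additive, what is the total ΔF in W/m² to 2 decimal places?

ΔF = 4.99 W/m²

CO₂: 5.35 × ln(599/272) = 5.35 × ln(2.20221) = 5.35 × 0.78946 = 4.2236 W/m².
CH₄: 0.036 × (√2299 − √738) = 0.036 × (47.9479 − 27.1662) = 0.036 × 20.7817 = 0.7481 W/m².
CCl₄: ΔF = 0.00017 × (95 − 1) = 0.00017 × 94 = 0.0160 W/m².
Total ΔF = 4.2236 + 0.7481 + 0.0160 = 4.9877 W/m².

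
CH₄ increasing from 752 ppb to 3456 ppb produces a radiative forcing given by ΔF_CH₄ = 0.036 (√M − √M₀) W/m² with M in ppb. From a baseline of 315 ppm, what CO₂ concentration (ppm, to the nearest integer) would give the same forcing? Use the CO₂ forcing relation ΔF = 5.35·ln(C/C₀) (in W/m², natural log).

CH₄ forcing: 0.036 × (√3456 − √752) = 0.036 × (58.7878 − 27.4226) = 0.036 × 31.3652 = 1.12915 W/m².
Set 5.35 ln(C/315) = 1.12915: ln(C/315) = 1.12915/5.35 = 0.21106, so C = 315 × e^0.21106 = 315 × 1.23499 = 389.02 ppm.

C ≈ 389 ppm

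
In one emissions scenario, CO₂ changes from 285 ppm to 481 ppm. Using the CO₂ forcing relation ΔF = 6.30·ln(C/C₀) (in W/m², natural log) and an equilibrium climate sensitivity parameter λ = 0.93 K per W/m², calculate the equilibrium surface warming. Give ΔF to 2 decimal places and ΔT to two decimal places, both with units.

CO₂: 6.30 × ln(481/285) = 6.30 × ln(1.68772) = 6.30 × 0.52338 = 3.2973 W/m².
ΔT = λ ΔF = 0.93 × 3.30 = 3.0690 K.

ΔF = 3.30 W/m²; ΔT = 3.07 K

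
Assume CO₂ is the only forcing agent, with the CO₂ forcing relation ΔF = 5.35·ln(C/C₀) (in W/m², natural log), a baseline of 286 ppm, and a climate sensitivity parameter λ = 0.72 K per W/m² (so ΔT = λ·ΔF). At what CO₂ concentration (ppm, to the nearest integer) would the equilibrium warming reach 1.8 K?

Required forcing: ΔF = ΔT/λ = 1.8/0.72 = 2.5000 W/m².
Then ln(C/286) = ΔF/5.35 = 2.5000/5.35 = 0.46729.
So C = 286 × e^0.46729 = 286 × 1.59566 = 456.36 ppm.

C ≈ 456 ppm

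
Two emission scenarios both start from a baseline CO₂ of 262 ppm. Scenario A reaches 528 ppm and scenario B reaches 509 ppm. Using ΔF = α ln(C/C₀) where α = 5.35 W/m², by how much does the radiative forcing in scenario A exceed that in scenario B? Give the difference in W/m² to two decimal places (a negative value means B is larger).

ΔF_A = 5.35 ln(528/262) = 5.35 × 0.70075 = 3.7490 W/m².
ΔF_B = 5.35 ln(509/262) = 5.35 × 0.66410 = 3.5529 W/m².
Difference: 3.7490 − 3.5529 = 0.1961 W/m².

ΔF_A − ΔF_B = 0.20 W/m²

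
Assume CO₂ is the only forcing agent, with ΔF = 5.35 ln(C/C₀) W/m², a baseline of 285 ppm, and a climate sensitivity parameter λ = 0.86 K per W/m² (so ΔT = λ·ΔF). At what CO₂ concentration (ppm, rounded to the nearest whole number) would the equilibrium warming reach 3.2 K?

Required forcing: ΔF = ΔT/λ = 3.2/0.86 = 3.7209 W/m².
Then ln(C/285) = ΔF/5.35 = 3.7209/5.35 = 0.69550.
So C = 285 × e^0.69550 = 285 × 2.00471 = 571.34 ppm.

C ≈ 571 ppm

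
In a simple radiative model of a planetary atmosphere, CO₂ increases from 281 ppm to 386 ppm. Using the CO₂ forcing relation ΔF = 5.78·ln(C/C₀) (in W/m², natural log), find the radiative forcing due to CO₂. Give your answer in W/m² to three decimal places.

CO₂: 5.78 × ln(386/281) = 5.78 × ln(1.37367) = 5.78 × 0.31749 = 1.8351 W/m².

ΔF = 1.835 W/m²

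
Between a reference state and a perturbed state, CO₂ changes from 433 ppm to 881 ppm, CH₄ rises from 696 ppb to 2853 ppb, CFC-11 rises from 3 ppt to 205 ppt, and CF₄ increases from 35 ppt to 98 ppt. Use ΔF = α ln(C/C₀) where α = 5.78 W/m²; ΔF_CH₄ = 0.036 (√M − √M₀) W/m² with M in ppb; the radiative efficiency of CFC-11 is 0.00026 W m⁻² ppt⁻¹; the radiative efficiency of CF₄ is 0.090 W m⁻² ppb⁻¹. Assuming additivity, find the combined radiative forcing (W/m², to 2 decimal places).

CO₂: 5.78 × ln(881/433) = 5.78 × ln(2.03464) = 5.78 × 0.71032 = 4.1056 W/m².
CH₄: 0.036 × (√2853 − √696) = 0.036 × (53.4135 − 26.3818) = 0.036 × 27.0317 = 0.9731 W/m².
CFC-11: ΔF = 0.00026 × (205 − 3) = 0.00026 × 202 = 0.0525 W/m².
CF₄: Δ = 98 − 35 = 63 ppt = 0.063 ppb; ΔF = 0.090 × 0.063 = 0.0057 W/m².
Total ΔF = 4.1056 + 0.9731 + 0.0525 + 0.0057 = 5.1369 W/m².

ΔF = 5.14 W/m²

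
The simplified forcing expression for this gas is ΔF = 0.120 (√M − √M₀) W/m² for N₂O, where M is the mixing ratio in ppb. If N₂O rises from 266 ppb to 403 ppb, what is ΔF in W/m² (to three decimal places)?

N₂O: 0.120 × (√403 − √266) = 0.120 × (20.0749 − 16.3095) = 0.120 × 3.7654 = 0.4518 W/m².

ΔF = 0.452 W/m²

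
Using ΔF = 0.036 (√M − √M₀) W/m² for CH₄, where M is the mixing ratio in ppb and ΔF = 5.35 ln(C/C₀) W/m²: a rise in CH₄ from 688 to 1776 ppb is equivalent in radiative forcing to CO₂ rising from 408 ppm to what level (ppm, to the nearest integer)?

CH₄ forcing: 0.036 × (√1776 − √688) = 0.036 × (42.1426 − 26.2298) = 0.036 × 15.9128 = 0.57286 W/m².
Set 5.35 ln(C/408) = 0.57286: ln(C/408) = 0.57286/5.35 = 0.10708, so C = 408 × e^0.10708 = 408 × 1.11302 = 454.11 ppm.

C ≈ 454 ppm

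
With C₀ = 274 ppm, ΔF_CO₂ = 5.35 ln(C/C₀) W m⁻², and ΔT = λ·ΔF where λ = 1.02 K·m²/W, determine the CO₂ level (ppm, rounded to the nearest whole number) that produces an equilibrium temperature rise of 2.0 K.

C ≈ 395 ppm

Required forcing: ΔF = ΔT/λ = 2.0/1.02 = 1.9608 W/m².
Then ln(C/274) = ΔF/5.35 = 1.9608/5.35 = 0.36650.
So C = 274 × e^0.36650 = 274 × 1.44268 = 395.29 ppm.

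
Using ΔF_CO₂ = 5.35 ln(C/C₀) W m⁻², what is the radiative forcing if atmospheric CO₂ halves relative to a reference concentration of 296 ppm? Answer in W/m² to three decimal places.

Because the forcing depends only on the ratio C/C₀, the initial concentration does not enter.
ΔF = 5.35 × ln(0.5) = 5.35 × -0.69315 = -3.7084 W/m².

ΔF = -3.708 W/m²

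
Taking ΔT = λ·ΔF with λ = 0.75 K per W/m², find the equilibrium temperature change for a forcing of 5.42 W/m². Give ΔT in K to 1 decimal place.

ΔT = λ ΔF = 0.75 × 5.42 = 4.0650 K.

ΔT = 4.1 K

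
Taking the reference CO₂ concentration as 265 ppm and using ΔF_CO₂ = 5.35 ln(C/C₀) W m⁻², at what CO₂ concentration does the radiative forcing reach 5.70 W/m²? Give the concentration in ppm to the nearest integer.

C ≈ 769 ppm

Set 5.35 ln(C/265) = 5.70, so ln(C/265) = 5.70/5.35 = 1.06542.
Then C/265 = e^1.06542 = 2.90206, giving C = 265 × 2.90206 = 769.05 ppm.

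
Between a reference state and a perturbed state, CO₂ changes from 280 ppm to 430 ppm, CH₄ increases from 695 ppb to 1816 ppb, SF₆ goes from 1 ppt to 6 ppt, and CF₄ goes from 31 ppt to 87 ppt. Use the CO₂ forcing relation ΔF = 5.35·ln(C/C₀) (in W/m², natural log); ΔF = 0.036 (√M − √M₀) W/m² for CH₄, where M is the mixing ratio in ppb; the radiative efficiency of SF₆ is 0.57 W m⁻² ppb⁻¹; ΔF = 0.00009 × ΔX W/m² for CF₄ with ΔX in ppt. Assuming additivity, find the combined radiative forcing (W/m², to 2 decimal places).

ΔF = 2.89 W/m²

CO₂: 5.35 × ln(430/280) = 5.35 × ln(1.53571) = 5.35 × 0.42899 = 2.2951 W/m².
CH₄: 0.036 × (√1816 − √695) = 0.036 × (42.6146 − 26.3629) = 0.036 × 16.2517 = 0.5851 W/m².
SF₆: Δ = 6 − 1 = 5 ppt = 0.005 ppb; ΔF = 0.57 × 0.005 = 0.0029 W/m².
CF₄: ΔF = 0.00009 × (87 − 31) = 0.00009 × 56 = 0.0050 W/m².
Total ΔF = 2.2951 + 0.5851 + 0.0029 + 0.0050 = 2.8881 W/m².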